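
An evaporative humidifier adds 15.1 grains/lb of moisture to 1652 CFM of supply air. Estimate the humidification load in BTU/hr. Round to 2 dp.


Q = 0.68 * 1652 * 15.1 = 16962.74 BTU/hr

16962.74 BTU/hr


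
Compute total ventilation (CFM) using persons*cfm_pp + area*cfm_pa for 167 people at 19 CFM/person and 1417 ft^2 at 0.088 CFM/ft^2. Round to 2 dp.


Total = 167*19 + 1417*0.088 = 3297.70 CFM

3297.70 CFM


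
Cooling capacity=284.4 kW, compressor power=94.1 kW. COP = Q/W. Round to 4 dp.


COP = 284.4 / 94.1 = 3.0223

3.0223


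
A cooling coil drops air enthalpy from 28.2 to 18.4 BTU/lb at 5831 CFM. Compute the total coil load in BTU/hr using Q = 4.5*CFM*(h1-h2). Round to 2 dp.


Q = 4.5 * 5831 * (28.2 - 18.4) = 257147.10 BTU/hr

257147.10 BTU/hr


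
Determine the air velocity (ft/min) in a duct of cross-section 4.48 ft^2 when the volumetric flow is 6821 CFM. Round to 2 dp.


V = 6821 / 4.48 = 1522.54 ft/min

1522.54 ft/min


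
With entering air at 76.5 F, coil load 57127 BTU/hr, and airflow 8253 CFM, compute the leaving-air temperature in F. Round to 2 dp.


dT = 57127/(1.08*8253) = 6.4092
T_leave = 76.5 - 6.4092 = 70.09 F

70.09 F


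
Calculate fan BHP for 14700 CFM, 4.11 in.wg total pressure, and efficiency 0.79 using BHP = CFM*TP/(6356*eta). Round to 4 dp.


BHP = 14700 * 4.11 / (6356 * 0.79) = 12.0323 hp

12.0323 hp


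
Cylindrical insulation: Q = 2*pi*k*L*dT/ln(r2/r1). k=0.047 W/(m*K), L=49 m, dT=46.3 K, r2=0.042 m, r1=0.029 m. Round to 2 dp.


Q = 2*pi*0.047*49*46.3/ln(0.042/0.029) = 1808.90 W

1808.90 W


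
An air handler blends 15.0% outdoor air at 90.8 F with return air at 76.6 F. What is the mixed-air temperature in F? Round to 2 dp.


T_mix = 76.6 + (15.0/100)*(90.8-76.6) = 78.73 F

78.73 F


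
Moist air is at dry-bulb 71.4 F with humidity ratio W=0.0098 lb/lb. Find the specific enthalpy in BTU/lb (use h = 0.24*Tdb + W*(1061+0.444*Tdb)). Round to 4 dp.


h = 0.24*71.4 + 0.0098*(1061+0.444*71.4) = 27.8445 BTU/lb

27.8445 BTU/lb


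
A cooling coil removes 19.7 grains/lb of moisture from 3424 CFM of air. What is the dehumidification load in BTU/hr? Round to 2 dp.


Q = 0.68 * 3424 * 19.7 = 45867.90 BTU/hr

45867.90 BTU/hr


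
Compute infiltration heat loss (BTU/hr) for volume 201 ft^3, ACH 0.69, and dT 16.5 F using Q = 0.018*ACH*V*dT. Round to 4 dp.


Q = 0.018 * 0.69 * 201 * 16.5 = 41.1909 BTU/hr

41.1909 BTU/hr


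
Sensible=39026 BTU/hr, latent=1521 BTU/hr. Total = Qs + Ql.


Qt = 39026 + 1521 = 40547 BTU/hr

40547 BTU/hr


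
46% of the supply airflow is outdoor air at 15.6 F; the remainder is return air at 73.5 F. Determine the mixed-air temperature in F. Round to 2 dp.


T_mix = 0.46*15.6 + 0.54*73.5 = 46.87 F

46.87 F


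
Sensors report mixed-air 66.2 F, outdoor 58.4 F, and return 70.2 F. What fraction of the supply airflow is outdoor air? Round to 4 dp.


frac = (66.2 - 70.2) / (58.4 - 70.2) = 0.3390

0.3390


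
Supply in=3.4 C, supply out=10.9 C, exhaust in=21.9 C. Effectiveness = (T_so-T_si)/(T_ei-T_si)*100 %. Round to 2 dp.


eff = (10.9-3.4)/(21.9-3.4)*100 = 40.54 %

40.54 %


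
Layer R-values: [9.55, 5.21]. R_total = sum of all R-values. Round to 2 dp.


R_total = 9.55 + 5.21 = 14.76

14.76


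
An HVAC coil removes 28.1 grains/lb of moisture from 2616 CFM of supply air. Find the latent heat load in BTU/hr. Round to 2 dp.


Q = 0.68 * 2616 * 28.1 = 49986.53 BTU/hr

49986.53 BTU/hr


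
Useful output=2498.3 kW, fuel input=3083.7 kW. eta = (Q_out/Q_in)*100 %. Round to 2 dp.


eta = (2498.3/3083.7)*100 = 81.02 %

81.02 %


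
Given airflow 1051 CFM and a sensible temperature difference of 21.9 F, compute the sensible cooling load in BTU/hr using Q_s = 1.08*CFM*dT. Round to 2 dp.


Q = 1.08 * 1051 * 21.9 = 24858.25 BTU/hr

24858.25 BTU/hr


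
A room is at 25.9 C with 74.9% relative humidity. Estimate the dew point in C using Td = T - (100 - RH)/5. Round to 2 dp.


Td = 25.9 - (100-74.9)/5 = 20.88 C

20.88 C


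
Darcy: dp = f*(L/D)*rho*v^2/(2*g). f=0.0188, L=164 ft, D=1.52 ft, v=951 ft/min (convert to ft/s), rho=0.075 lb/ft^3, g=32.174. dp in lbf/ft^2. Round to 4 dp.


v_fps = 951/60 = 15.85 ft/s
dp = 0.0188*(164/1.52)*0.075*15.85^2/(2*32.174) = 0.5939 lbf/ft^2

0.5939 lbf/ft^2


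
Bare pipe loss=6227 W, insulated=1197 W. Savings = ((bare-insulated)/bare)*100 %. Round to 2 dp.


Savings = ((6227-1197)/6227)*100 = 80.78 %

80.78 %


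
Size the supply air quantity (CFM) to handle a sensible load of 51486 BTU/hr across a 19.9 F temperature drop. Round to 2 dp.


CFM = 51486 / (1.08 * 19.9) = 2395.59

2395.59 CFM


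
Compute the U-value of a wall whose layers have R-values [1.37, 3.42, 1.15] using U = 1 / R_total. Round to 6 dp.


R_total = 1.37 + 3.42 + 1.15 = 5.94
U = 1/5.94 = 0.168350

0.168350


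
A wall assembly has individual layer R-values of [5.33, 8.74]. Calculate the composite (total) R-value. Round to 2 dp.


R_total = 5.33 + 8.74 = 14.07

14.07


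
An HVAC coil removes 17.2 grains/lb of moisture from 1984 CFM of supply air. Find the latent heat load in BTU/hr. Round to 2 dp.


Q = 0.68 * 1984 * 17.2 = 23204.86 BTU/hr

23204.86 BTU/hr


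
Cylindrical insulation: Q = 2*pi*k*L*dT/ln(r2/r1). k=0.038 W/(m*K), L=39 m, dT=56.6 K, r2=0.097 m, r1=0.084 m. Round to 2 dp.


Q = 2*pi*0.038*39*56.6/ln(0.097/0.084) = 3662.70 W

3662.70 W


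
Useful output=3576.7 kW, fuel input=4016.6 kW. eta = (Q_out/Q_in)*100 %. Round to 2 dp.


eta = (3576.7/4016.6)*100 = 89.05 %

89.05 %


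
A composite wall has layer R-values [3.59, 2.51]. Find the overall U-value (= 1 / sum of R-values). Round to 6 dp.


R_total = 3.59 + 2.51 = 6.10
U = 1/6.10 = 0.163934

0.163934


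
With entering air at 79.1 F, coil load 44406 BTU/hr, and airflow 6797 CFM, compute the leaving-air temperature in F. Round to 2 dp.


dT = 44406/(1.08*6797) = 6.0492
T_leave = 79.1 - 6.0492 = 73.05 F

73.05 F


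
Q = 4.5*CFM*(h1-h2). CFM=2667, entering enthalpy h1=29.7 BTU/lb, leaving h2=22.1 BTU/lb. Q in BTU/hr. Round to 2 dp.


Q = 4.5 * 2667 * (29.7 - 22.1) = 91211.40 BTU/hr

91211.40 BTU/hr


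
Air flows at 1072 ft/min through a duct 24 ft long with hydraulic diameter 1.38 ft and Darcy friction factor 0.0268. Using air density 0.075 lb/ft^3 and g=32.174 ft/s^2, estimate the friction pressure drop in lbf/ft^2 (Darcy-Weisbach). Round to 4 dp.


v_fps = 1072/60 = 17.8667 ft/s
dp = 0.0268*(24/1.38)*0.075*17.8667^2/(2*32.174) = 0.1734 lbf/ft^2

0.1734 lbf/ft^2


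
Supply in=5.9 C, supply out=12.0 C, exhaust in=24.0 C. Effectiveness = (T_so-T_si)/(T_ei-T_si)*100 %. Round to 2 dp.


eff = (12.0-5.9)/(24.0-5.9)*100 = 33.70 %

33.70 %


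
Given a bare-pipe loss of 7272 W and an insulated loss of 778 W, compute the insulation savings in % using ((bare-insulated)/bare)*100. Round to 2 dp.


Savings = ((7272-778)/7272)*100 = 89.30 %

89.30 %


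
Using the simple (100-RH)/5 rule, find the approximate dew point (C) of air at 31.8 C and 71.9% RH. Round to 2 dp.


Td = 31.8 - (100-71.9)/5 = 26.18 C

26.18 C


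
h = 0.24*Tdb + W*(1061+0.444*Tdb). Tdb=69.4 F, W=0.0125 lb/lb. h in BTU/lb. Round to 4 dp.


h = 0.24*69.4 + 0.0125*(1061+0.444*69.4) = 30.3037 BTU/lb

30.3037 BTU/lb


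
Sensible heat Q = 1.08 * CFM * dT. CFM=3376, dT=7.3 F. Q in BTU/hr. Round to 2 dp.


Q = 1.08 * 3376 * 7.3 = 26616.38 BTU/hr

26616.38 BTU/hr


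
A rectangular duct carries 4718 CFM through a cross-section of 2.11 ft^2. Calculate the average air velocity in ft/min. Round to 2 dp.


V = 4718 / 2.11 = 2236.02 ft/min

2236.02 ft/min


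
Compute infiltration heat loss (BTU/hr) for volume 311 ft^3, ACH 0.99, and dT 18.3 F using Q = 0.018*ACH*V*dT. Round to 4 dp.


Q = 0.018 * 0.99 * 311 * 18.3 = 101.4190 BTU/hr

101.4190 BTU/hr


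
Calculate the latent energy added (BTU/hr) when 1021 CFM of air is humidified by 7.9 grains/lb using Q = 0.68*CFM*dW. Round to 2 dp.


Q = 0.68 * 1021 * 7.9 = 5484.81 BTU/hr

5484.81 BTU/hr


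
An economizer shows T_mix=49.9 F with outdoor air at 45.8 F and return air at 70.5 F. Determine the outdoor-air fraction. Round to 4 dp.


frac = (49.9 - 70.5) / (45.8 - 70.5) = 0.8340

0.8340


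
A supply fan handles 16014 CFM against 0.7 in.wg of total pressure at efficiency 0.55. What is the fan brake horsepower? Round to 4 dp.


BHP = 16014 * 0.7 / (6356 * 0.55) = 3.2066 hp

3.2066 hp


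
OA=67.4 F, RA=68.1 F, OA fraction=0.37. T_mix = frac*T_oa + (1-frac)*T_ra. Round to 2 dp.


T_mix = 0.37*67.4 + 0.63*68.1 = 67.84 F

67.84 F


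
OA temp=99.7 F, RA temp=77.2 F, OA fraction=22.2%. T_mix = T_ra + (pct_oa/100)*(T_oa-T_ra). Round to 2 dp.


T_mix = 77.2 + (22.2/100)*(99.7-77.2) = 82.20 F

82.20 F


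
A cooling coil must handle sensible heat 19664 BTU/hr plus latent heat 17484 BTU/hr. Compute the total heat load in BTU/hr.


Qt = 19664 + 17484 = 37148 BTU/hr

37148 BTU/hr


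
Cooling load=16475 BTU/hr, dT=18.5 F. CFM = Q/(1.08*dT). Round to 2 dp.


CFM = 16475 / (1.08 * 18.5) = 824.57

824.57 CFM


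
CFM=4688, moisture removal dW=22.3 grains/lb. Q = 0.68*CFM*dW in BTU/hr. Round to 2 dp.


Q = 0.68 * 4688 * 22.3 = 71088.83 BTU/hr

71088.83 BTU/hr


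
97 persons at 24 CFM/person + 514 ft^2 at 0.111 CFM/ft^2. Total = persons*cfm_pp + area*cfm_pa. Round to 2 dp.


Total = 97*24 + 514*0.111 = 2385.05 CFM

2385.05 CFM


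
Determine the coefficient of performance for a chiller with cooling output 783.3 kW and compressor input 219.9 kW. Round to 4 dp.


COP = 783.3 / 219.9 = 3.5621

3.5621


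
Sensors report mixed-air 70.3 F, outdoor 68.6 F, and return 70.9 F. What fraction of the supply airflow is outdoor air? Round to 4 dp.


frac = (70.3 - 70.9) / (68.6 - 70.9) = 0.2609

0.2609


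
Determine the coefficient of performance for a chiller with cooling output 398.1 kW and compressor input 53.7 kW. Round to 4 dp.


COP = 398.1 / 53.7 = 7.4134

7.4134


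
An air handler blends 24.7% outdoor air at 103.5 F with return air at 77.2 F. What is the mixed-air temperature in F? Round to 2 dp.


T_mix = 77.2 + (24.7/100)*(103.5-77.2) = 83.70 F

83.70 F


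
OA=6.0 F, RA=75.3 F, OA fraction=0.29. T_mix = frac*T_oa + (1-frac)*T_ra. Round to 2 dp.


T_mix = 0.29*6.0 + 0.71*75.3 = 55.20 F

55.20 F


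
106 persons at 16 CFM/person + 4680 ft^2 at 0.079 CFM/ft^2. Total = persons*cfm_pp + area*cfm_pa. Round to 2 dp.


Total = 106*16 + 4680*0.079 = 2065.72 CFM

2065.72 CFM


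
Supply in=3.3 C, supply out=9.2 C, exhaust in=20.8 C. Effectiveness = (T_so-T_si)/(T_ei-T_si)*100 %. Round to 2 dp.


eff = (9.2-3.3)/(20.8-3.3)*100 = 33.71 %

33.71 %


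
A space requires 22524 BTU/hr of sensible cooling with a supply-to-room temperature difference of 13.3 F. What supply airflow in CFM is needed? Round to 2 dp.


CFM = 22524 / (1.08 * 13.3) = 1568.09

1568.09 CFM


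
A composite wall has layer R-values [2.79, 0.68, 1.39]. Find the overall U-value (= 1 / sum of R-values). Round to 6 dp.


R_total = 2.79 + 0.68 + 1.39 = 4.86
U = 1/4.86 = 0.205761

0.205761


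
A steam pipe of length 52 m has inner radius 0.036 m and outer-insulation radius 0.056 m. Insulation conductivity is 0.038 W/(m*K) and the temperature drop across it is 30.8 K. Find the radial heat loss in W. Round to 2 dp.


Q = 2*pi*0.038*52*30.8/ln(0.056/0.036) = 865.49 W

865.49 W


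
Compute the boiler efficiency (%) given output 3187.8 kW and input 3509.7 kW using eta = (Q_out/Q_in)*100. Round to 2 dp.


eta = (3187.8/3509.7)*100 = 90.83 %

90.83 %


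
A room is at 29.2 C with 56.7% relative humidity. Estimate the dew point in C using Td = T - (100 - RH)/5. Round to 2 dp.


Td = 29.2 - (100-56.7)/5 = 20.54 C

20.54 C


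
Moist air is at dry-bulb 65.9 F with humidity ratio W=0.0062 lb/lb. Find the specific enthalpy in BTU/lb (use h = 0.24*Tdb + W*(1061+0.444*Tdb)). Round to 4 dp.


h = 0.24*65.9 + 0.0062*(1061+0.444*65.9) = 22.5756 BTU/lb

22.5756 BTU/lb


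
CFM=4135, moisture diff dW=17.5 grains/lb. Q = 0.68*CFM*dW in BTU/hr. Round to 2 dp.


Q = 0.68 * 4135 * 17.5 = 49206.50 BTU/hr

49206.50 BTU/hr


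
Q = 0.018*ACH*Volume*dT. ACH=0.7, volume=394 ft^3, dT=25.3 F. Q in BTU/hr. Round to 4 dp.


Q = 0.018 * 0.7 * 394 * 25.3 = 125.5993 BTU/hr

125.5993 BTU/hr


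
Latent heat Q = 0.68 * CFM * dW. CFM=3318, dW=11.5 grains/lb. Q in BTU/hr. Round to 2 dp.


Q = 0.68 * 3318 * 11.5 = 25946.76 BTU/hr

25946.76 BTU/hr


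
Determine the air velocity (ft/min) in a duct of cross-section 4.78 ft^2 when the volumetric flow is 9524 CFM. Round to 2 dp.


V = 9524 / 4.78 = 1992.47 ft/min

1992.47 ft/min


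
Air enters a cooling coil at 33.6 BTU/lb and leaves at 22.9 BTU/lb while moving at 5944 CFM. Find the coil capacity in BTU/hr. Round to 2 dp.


Q = 4.5 * 5944 * (33.6 - 22.9) = 286203.60 BTU/hr

286203.60 BTU/hr


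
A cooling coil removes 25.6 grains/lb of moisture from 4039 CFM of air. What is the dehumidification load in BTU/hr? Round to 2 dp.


Q = 0.68 * 4039 * 25.6 = 70310.91 BTU/hr

70310.91 BTU/hr


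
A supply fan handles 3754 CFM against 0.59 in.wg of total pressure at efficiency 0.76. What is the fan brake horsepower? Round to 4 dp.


BHP = 3754 * 0.59 / (6356 * 0.76) = 0.4585 hp

0.4585 hp


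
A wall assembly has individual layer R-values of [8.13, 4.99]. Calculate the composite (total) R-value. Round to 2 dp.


R_total = 8.13 + 4.99 = 13.12

13.12


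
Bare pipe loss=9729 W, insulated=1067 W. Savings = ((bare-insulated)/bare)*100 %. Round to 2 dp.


Savings = ((9729-1067)/9729)*100 = 89.03 %

89.03 %


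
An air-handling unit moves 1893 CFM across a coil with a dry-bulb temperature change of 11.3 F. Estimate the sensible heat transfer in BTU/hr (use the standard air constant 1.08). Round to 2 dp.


Q = 1.08 * 1893 * 11.3 = 23102.17 BTU/hr

23102.17 BTU/hr


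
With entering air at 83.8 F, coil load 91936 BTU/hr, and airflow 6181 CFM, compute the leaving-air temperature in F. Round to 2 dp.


dT = 91936/(1.08*6181) = 13.7722
T_leave = 83.8 - 13.7722 = 70.03 F

70.03 F


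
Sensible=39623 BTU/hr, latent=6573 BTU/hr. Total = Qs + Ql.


Qt = 39623 + 6573 = 46196 BTU/hr

46196 BTU/hr


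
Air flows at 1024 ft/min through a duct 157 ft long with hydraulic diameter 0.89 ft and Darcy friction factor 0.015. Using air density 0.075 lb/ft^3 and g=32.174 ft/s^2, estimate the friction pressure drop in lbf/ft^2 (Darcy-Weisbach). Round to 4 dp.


v_fps = 1024/60 = 17.0667 ft/s
dp = 0.015*(157/0.89)*0.075*17.0667^2/(2*32.174) = 0.8983 lbf/ft^2

0.8983 lbf/ft^2


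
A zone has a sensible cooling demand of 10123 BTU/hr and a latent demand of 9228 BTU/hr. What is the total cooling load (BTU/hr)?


Qt = 10123 + 9228 = 19351 BTU/hr

19351 BTU/hr


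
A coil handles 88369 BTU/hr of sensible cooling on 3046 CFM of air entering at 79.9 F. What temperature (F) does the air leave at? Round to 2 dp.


dT = 88369/(1.08*3046) = 26.8625
T_leave = 79.9 - 26.8625 = 53.04 F

53.04 F


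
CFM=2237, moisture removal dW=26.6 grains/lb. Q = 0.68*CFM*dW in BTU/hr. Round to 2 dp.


Q = 0.68 * 2237 * 26.6 = 40462.86 BTU/hr

40462.86 BTU/hr


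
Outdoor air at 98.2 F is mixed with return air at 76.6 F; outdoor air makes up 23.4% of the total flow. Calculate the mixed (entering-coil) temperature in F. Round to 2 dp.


T_mix = 76.6 + (23.4/100)*(98.2-76.6) = 81.65 F

81.65 F


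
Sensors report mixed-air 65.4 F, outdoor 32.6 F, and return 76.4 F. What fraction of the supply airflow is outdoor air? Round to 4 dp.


frac = (65.4 - 76.4) / (32.6 - 76.4) = 0.2511

0.2511


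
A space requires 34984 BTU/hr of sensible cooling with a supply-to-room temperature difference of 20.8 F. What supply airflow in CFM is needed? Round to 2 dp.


CFM = 34984 / (1.08 * 20.8) = 1557.34

1557.34 CFM


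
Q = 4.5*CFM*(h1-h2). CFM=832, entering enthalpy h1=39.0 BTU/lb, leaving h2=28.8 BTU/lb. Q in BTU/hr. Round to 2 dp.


Q = 4.5 * 832 * (39.0 - 28.8) = 38188.80 BTU/hr

38188.80 BTU/hr


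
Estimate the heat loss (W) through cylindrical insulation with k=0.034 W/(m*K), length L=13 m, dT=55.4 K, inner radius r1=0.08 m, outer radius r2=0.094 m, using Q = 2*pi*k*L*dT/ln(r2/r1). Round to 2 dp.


Q = 2*pi*0.034*13*55.4/ln(0.094/0.08) = 954.03 W

954.03 W


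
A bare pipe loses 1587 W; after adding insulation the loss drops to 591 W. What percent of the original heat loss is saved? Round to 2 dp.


Savings = ((1587-591)/1587)*100 = 62.76 %

62.76 %


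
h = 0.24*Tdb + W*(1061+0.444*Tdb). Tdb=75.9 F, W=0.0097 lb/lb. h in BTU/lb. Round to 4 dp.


h = 0.24*75.9 + 0.0097*(1061+0.444*75.9) = 28.8346 BTU/lb

28.8346 BTU/lb


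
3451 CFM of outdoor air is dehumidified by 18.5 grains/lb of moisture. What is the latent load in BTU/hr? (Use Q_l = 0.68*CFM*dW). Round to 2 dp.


Q = 0.68 * 3451 * 18.5 = 43413.58 BTU/hr

43413.58 BTU/hr


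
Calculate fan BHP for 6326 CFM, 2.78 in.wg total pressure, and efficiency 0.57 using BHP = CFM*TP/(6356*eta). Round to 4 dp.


BHP = 6326 * 2.78 / (6356 * 0.57) = 4.8542 hp

4.8542 hp


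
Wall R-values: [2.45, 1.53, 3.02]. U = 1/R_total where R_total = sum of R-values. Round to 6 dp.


R_total = 2.45 + 1.53 + 3.02 = 7.00
U = 1/7.00 = 0.142857

0.142857


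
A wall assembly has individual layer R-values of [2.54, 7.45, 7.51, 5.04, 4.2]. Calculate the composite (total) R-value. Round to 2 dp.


R_total = 2.54 + 7.45 + 7.51 + 5.04 + 4.2 = 26.74

26.74


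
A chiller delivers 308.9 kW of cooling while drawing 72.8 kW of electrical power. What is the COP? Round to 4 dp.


COP = 308.9 / 72.8 = 4.2431

4.2431


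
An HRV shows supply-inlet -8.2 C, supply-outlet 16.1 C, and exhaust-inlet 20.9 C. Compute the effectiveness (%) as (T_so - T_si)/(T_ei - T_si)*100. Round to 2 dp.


eff = (16.1-(-8.2))/(20.9-(-8.2))*100 = 83.51 %

83.51 %


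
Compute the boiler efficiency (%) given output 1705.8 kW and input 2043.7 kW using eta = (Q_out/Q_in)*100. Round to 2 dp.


eta = (1705.8/2043.7)*100 = 83.47 %

83.47 %


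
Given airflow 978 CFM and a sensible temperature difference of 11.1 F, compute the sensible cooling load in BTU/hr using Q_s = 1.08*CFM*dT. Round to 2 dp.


Q = 1.08 * 978 * 11.1 = 11724.26 BTU/hr

11724.26 BTU/hr


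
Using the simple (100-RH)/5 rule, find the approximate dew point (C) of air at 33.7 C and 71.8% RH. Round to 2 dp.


Td = 33.7 - (100-71.8)/5 = 28.06 C

28.06 C


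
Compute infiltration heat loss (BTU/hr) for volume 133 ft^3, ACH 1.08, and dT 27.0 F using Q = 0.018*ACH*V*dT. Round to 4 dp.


Q = 0.018 * 1.08 * 133 * 27.0 = 69.8090 BTU/hr

69.8090 BTU/hr


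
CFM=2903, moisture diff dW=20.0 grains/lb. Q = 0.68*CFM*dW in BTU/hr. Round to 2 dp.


Q = 0.68 * 2903 * 20.0 = 39480.80 BTU/hr

39480.80 BTU/hr


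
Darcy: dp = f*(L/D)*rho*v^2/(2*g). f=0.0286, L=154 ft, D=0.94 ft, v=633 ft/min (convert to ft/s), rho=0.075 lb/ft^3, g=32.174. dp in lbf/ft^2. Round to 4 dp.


v_fps = 633/60 = 10.55 ft/s
dp = 0.0286*(154/0.94)*0.075*10.55^2/(2*32.174) = 0.6078 lbf/ft^2

0.6078 lbf/ft^2


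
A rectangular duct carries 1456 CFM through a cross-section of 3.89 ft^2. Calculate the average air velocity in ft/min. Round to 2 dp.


V = 1456 / 3.89 = 374.29 ft/min

374.29 ft/min


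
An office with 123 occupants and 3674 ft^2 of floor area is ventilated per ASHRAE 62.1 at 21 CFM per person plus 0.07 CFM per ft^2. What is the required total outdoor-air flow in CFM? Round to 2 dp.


Total = 123*21 + 3674*0.07 = 2840.18 CFM

2840.18 CFM


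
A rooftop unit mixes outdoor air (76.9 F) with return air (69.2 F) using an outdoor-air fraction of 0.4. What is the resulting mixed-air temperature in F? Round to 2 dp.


T_mix = 0.4*76.9 + 0.6*69.2 = 72.28 F

72.28 F


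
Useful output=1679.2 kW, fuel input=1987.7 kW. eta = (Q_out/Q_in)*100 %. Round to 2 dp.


eta = (1679.2/1987.7)*100 = 84.48 %

84.48 %


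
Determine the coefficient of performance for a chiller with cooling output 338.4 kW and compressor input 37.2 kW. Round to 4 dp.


COP = 338.4 / 37.2 = 9.0968

9.0968


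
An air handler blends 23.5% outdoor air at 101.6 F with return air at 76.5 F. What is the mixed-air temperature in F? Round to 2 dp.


T_mix = 76.5 + (23.5/100)*(101.6-76.5) = 82.40 F

82.40 F


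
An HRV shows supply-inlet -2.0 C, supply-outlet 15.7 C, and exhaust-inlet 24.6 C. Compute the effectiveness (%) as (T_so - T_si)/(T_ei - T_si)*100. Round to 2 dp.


eff = (15.7-(-2.0))/(24.6-(-2.0))*100 = 66.54 %

66.54 %


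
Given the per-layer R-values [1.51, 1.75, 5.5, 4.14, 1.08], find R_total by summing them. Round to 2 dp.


R_total = 1.51 + 1.75 + 5.5 + 4.14 + 1.08 = 13.98

13.98


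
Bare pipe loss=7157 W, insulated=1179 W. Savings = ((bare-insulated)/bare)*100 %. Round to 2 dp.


Savings = ((7157-1179)/7157)*100 = 83.53 %

83.53 %


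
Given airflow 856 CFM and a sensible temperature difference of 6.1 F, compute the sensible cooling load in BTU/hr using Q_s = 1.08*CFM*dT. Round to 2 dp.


Q = 1.08 * 856 * 6.1 = 5639.33 BTU/hr

5639.33 BTU/hr


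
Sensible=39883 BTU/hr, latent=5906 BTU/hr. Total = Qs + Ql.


Qt = 39883 + 5906 = 45789 BTU/hr

45789 BTU/hr


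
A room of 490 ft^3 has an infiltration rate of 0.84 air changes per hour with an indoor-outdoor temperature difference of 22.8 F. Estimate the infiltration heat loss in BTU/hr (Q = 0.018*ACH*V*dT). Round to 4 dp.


Q = 0.018 * 0.84 * 490 * 22.8 = 168.9206 BTU/hr

168.9206 BTU/hr


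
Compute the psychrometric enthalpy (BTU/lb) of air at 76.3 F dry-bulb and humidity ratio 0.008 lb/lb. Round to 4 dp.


h = 0.24*76.3 + 0.008*(1061+0.444*76.3) = 27.0710 BTU/lb

27.0710 BTU/lb


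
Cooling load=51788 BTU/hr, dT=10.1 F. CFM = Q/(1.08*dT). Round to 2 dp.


CFM = 51788 / (1.08 * 10.1) = 4747.71

4747.71 CFM


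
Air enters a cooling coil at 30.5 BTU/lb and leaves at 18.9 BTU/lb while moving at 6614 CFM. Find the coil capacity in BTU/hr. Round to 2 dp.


Q = 4.5 * 6614 * (30.5 - 18.9) = 345250.80 BTU/hr

345250.80 BTU/hr


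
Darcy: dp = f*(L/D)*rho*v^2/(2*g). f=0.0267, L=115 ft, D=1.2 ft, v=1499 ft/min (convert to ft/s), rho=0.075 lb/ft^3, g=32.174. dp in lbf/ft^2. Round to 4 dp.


v_fps = 1499/60 = 24.9833 ft/s
dp = 0.0267*(115/1.2)*0.075*24.9833^2/(2*32.174) = 1.8615 lbf/ft^2

1.8615 lbf/ft^2


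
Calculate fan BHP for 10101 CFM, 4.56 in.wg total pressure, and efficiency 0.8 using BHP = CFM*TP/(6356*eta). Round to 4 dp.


BHP = 10101 * 4.56 / (6356 * 0.8) = 9.0585 hp

9.0585 hp


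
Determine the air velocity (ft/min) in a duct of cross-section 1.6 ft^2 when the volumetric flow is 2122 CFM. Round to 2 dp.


V = 2122 / 1.6 = 1326.25 ft/min

1326.25 ft/min


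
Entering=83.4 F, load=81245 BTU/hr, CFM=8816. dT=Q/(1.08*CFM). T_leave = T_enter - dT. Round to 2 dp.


dT = 81245/(1.08*8816) = 8.5330
T_leave = 83.4 - 8.5330 = 74.87 F

74.87 F


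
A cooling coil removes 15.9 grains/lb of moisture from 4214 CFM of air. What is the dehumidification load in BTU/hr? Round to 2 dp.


Q = 0.68 * 4214 * 15.9 = 45561.77 BTU/hr

45561.77 BTU/hr


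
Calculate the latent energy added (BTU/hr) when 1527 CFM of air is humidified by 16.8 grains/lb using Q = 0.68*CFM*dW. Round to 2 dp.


Q = 0.68 * 1527 * 16.8 = 17444.45 BTU/hr

17444.45 BTU/hr


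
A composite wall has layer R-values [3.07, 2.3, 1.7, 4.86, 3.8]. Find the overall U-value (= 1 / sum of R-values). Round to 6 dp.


R_total = 3.07 + 2.3 + 1.7 + 4.86 + 3.8 = 15.73
U = 1/15.73 = 0.063573

0.063573


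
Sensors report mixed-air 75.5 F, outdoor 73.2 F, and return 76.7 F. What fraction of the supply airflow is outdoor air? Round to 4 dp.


frac = (75.5 - 76.7) / (73.2 - 76.7) = 0.3429

0.3429


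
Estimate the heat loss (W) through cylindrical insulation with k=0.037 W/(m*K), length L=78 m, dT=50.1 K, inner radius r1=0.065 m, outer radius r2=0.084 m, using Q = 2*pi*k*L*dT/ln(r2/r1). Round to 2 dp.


Q = 2*pi*0.037*78*50.1/ln(0.084/0.065) = 3542.79 W

3542.79 W


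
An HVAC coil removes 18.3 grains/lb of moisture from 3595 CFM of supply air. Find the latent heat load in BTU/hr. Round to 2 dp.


Q = 0.68 * 3595 * 18.3 = 44736.18 BTU/hr

44736.18 BTU/hr


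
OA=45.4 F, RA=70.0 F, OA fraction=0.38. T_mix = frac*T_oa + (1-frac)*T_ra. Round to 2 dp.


T_mix = 0.38*45.4 + 0.62*70.0 = 60.65 F

60.65 F


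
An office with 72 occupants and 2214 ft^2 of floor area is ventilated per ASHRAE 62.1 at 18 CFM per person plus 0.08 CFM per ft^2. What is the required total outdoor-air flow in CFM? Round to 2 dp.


Total = 72*18 + 2214*0.08 = 1473.12 CFM

1473.12 CFM


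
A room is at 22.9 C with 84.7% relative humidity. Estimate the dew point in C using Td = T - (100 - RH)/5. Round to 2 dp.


Td = 22.9 - (100-84.7)/5 = 19.84 C

19.84 C


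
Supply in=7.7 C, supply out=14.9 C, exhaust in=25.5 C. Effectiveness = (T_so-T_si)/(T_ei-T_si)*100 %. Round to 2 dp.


eff = (14.9-7.7)/(25.5-7.7)*100 = 40.45 %

40.45 %


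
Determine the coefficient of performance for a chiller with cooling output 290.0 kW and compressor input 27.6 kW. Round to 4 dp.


COP = 290.0 / 27.6 = 10.5072

10.5072


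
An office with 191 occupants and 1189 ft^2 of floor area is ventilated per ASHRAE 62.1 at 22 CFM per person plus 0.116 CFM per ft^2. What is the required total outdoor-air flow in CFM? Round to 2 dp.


Total = 191*22 + 1189*0.116 = 4339.92 CFM

4339.92 CFM


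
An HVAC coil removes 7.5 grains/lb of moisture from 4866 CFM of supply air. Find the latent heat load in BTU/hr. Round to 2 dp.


Q = 0.68 * 4866 * 7.5 = 24816.60 BTU/hr

24816.60 BTU/hr


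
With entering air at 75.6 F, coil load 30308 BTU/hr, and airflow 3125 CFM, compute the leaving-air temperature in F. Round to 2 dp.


dT = 30308/(1.08*3125) = 8.9801
T_leave = 75.6 - 8.9801 = 66.62 F

66.62 F


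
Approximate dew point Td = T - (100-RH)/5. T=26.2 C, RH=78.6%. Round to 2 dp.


Td = 26.2 - (100-78.6)/5 = 21.92 C

21.92 C


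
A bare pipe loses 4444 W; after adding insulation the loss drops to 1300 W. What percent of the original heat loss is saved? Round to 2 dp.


Savings = ((4444-1300)/4444)*100 = 70.75 %

70.75 %


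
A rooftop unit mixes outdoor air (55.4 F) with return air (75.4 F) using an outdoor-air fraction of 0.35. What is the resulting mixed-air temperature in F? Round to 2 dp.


T_mix = 0.35*55.4 + 0.65*75.4 = 68.40 F

68.40 F


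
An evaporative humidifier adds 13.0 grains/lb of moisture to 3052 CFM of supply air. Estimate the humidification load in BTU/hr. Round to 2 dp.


Q = 0.68 * 3052 * 13.0 = 26979.68 BTU/hr

26979.68 BTU/hr


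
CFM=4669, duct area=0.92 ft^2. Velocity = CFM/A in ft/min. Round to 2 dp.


V = 4669 / 0.92 = 5075.00 ft/min

5075.00 ft/min


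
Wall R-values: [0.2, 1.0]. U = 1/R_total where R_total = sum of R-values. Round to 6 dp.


R_total = 0.2 + 1.0 = 1.20
U = 1/1.20 = 0.833333

0.833333


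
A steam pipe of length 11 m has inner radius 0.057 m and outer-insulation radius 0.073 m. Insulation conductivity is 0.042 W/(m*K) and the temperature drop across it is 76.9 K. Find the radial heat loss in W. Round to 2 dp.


Q = 2*pi*0.042*11*76.9/ln(0.073/0.057) = 902.27 W

902.27 W


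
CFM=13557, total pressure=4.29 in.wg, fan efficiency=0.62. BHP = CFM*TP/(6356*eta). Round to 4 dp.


BHP = 13557 * 4.29 / (6356 * 0.62) = 14.7586 hp

14.7586 hp


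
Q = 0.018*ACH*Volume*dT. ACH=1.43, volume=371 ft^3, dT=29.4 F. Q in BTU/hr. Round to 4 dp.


Q = 0.018 * 1.43 * 371 * 29.4 = 280.7565 BTU/hr

280.7565 BTU/hr


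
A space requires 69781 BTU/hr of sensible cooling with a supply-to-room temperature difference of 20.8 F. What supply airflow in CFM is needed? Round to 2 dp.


CFM = 69781 / (1.08 * 20.8) = 3106.35

3106.35 CFM


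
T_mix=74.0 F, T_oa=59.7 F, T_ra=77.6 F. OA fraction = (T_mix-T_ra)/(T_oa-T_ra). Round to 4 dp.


frac = (74.0 - 77.6) / (59.7 - 77.6) = 0.2011

0.2011


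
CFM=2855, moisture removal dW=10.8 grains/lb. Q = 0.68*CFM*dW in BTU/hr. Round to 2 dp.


Q = 0.68 * 2855 * 10.8 = 20967.12 BTU/hr

20967.12 BTU/hr


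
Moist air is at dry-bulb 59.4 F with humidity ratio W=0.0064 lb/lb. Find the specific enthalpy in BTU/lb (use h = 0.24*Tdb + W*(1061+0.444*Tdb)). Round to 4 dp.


h = 0.24*59.4 + 0.0064*(1061+0.444*59.4) = 21.2152 BTU/lb

21.2152 BTU/lb


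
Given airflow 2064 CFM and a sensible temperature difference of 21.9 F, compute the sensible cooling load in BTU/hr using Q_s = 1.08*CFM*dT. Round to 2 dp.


Q = 1.08 * 2064 * 21.9 = 48817.73 BTU/hr

48817.73 BTU/hr


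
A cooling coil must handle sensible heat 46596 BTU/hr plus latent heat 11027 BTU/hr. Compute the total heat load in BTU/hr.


Qt = 46596 + 11027 = 57623 BTU/hr

57623 BTU/hr


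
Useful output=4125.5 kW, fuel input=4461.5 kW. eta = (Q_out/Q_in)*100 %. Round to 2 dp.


eta = (4125.5/4461.5)*100 = 92.47 %

92.47 %


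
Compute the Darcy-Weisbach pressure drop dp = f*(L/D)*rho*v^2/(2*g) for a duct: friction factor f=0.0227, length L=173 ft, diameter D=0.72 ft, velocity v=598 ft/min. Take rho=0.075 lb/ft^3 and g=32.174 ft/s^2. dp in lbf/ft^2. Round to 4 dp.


v_fps = 598/60 = 9.9667 ft/s
dp = 0.0227*(173/0.72)*0.075*9.9667^2/(2*32.174) = 0.6315 lbf/ft^2

0.6315 lbf/ft^2


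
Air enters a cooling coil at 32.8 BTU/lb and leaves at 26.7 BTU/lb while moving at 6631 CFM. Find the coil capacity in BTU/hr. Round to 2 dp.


Q = 4.5 * 6631 * (32.8 - 26.7) = 182020.95 BTU/hr

182020.95 BTU/hr


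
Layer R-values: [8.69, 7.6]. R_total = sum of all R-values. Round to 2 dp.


R_total = 8.69 + 7.6 = 16.29

16.29


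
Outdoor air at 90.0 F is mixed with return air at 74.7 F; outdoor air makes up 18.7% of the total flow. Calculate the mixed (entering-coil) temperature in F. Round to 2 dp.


T_mix = 74.7 + (18.7/100)*(90.0-74.7) = 77.56 F

77.56 F


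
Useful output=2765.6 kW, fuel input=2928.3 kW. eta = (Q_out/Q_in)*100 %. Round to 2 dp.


eta = (2765.6/2928.3)*100 = 94.44 %

94.44 %


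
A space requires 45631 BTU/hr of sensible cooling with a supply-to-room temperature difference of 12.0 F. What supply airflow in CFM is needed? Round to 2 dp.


CFM = 45631 / (1.08 * 12.0) = 3520.91

3520.91 CFM


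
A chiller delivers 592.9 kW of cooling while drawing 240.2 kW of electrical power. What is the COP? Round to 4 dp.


COP = 592.9 / 240.2 = 2.4684

2.4684


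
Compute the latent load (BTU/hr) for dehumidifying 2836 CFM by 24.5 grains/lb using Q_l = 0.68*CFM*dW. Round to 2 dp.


Q = 0.68 * 2836 * 24.5 = 47247.76 BTU/hr

47247.76 BTU/hr


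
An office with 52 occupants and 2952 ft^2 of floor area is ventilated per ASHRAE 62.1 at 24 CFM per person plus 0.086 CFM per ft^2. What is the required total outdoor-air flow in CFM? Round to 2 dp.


Total = 52*24 + 2952*0.086 = 1501.87 CFM

1501.87 CFM


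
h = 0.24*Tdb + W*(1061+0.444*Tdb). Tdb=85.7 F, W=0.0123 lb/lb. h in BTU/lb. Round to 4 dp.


h = 0.24*85.7 + 0.0123*(1061+0.444*85.7) = 34.0863 BTU/lb

34.0863 BTU/lb


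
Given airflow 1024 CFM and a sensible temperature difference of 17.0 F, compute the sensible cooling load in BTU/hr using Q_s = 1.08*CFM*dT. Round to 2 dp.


Q = 1.08 * 1024 * 17.0 = 18800.64 BTU/hr

18800.64 BTU/hr


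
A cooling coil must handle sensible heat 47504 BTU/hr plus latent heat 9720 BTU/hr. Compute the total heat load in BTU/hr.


Qt = 47504 + 9720 = 57224 BTU/hr

57224 BTU/hr


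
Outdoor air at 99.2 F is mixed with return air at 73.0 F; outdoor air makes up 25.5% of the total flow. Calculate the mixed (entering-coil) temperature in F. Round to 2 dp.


T_mix = 73.0 + (25.5/100)*(99.2-73.0) = 79.68 F

79.68 F


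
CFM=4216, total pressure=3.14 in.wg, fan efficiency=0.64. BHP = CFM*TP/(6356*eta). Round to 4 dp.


BHP = 4216 * 3.14 / (6356 * 0.64) = 3.2544 hp

3.2544 hp


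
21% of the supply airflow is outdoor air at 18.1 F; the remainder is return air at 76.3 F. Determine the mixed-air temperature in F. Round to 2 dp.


T_mix = 0.21*18.1 + 0.79*76.3 = 64.08 F

64.08 F


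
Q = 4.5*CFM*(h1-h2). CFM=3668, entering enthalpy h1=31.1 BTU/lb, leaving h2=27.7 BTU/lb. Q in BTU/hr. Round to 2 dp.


Q = 4.5 * 3668 * (31.1 - 27.7) = 56120.40 BTU/hr

56120.40 BTU/hr


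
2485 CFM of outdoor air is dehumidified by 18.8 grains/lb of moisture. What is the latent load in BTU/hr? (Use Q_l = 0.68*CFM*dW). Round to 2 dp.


Q = 0.68 * 2485 * 18.8 = 31768.24 BTU/hr

31768.24 BTU/hr


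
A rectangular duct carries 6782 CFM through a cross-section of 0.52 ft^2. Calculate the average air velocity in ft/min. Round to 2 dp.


V = 6782 / 0.52 = 13042.31 ft/min

13042.31 ft/min


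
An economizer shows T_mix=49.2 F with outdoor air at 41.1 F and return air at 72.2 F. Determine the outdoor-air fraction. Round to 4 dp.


frac = (49.2 - 72.2) / (41.1 - 72.2) = 0.7395

0.7395


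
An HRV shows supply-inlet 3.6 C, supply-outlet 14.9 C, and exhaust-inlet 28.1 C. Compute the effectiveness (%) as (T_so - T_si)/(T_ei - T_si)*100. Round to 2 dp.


eff = (14.9-3.6)/(28.1-3.6)*100 = 46.12 %

46.12 %


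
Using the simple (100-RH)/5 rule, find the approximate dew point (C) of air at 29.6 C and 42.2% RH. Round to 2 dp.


Td = 29.6 - (100-42.2)/5 = 18.04 C

18.04 C


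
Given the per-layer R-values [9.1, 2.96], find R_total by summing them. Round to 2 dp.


R_total = 9.1 + 2.96 = 12.06

12.06


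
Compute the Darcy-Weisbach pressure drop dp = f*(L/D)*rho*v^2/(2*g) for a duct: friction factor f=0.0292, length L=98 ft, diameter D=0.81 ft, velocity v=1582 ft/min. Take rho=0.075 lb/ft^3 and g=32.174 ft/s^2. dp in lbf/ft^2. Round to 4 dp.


v_fps = 1582/60 = 26.3667 ft/s
dp = 0.0292*(98/0.81)*0.075*26.3667^2/(2*32.174) = 2.8626 lbf/ft^2

2.8626 lbf/ft^2


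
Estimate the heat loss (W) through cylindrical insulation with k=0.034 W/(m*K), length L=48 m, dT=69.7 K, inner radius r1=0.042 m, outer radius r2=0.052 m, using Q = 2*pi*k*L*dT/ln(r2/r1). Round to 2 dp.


Q = 2*pi*0.034*48*69.7/ln(0.052/0.042) = 3346.45 W

3346.45 W


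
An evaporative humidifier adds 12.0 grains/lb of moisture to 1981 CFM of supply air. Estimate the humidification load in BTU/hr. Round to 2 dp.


Q = 0.68 * 1981 * 12.0 = 16164.96 BTU/hr

16164.96 BTU/hr


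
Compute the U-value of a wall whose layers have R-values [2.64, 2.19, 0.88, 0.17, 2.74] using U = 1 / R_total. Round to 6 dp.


R_total = 2.64 + 2.19 + 0.88 + 0.17 + 2.74 = 8.62
U = 1/8.62 = 0.116009

0.116009


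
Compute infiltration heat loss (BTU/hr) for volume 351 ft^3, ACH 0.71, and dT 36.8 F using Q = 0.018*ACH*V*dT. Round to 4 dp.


Q = 0.018 * 0.71 * 351 * 36.8 = 165.0767 BTU/hr

165.0767 BTU/hr


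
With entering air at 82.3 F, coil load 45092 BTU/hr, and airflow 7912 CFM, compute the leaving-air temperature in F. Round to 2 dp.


dT = 45092/(1.08*7912) = 5.2770
T_leave = 82.3 - 5.2770 = 77.02 F

77.02 F


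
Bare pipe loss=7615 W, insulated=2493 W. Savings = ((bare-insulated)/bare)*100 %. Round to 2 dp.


Savings = ((7615-2493)/7615)*100 = 67.26 %

67.26 %


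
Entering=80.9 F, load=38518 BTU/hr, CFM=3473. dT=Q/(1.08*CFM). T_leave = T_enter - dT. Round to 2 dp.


dT = 38518/(1.08*3473) = 10.2692
T_leave = 80.9 - 10.2692 = 70.63 F

70.63 F


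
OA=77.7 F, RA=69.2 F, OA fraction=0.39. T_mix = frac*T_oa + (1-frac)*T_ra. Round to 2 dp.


T_mix = 0.39*77.7 + 0.61*69.2 = 72.52 F

72.52 F


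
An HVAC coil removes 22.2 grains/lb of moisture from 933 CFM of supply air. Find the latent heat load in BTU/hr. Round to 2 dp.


Q = 0.68 * 933 * 22.2 = 14084.57 BTU/hr

14084.57 BTU/hr


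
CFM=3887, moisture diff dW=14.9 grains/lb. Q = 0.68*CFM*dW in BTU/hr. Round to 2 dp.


Q = 0.68 * 3887 * 14.9 = 39383.08 BTU/hr

39383.08 BTU/hr


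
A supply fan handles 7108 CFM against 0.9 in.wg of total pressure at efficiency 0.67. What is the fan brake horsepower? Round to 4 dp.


BHP = 7108 * 0.9 / (6356 * 0.67) = 1.5022 hp

1.5022 hp


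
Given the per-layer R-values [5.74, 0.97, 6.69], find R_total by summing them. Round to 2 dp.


R_total = 5.74 + 0.97 + 6.69 = 13.40

13.40


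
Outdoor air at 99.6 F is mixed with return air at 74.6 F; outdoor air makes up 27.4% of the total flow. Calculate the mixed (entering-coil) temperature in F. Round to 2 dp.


T_mix = 74.6 + (27.4/100)*(99.6-74.6) = 81.45 F

81.45 F


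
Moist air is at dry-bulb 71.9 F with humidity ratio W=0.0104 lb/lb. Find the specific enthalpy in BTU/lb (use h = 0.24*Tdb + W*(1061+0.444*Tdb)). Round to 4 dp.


h = 0.24*71.9 + 0.0104*(1061+0.444*71.9) = 28.6224 BTU/lb

28.6224 BTU/lb


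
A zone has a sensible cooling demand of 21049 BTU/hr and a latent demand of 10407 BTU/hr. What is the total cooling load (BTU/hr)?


Qt = 21049 + 10407 = 31456 BTU/hr

31456 BTU/hr


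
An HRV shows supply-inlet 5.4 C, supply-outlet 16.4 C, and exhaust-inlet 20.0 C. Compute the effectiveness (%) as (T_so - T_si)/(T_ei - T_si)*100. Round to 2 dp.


eff = (16.4-5.4)/(20.0-5.4)*100 = 75.34 %

75.34 %


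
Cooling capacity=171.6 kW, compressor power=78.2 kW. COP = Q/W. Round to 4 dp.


COP = 171.6 / 78.2 = 2.1944

2.1944


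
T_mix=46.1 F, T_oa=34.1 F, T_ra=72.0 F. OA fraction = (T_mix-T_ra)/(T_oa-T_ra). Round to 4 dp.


frac = (46.1 - 72.0) / (34.1 - 72.0) = 0.6834

0.6834


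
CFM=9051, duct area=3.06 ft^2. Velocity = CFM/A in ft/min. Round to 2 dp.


V = 9051 / 3.06 = 2957.84 ft/min

2957.84 ft/min


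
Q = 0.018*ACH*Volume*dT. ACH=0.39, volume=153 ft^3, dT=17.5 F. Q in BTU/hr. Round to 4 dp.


Q = 0.018 * 0.39 * 153 * 17.5 = 18.7961 BTU/hr

18.7961 BTU/hr


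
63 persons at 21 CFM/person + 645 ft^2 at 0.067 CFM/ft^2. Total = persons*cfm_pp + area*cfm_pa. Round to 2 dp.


Total = 63*21 + 645*0.067 = 1366.22 CFM

1366.22 CFM


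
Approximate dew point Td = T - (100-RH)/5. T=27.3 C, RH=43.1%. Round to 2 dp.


Td = 27.3 - (100-43.1)/5 = 15.92 C

15.92 C


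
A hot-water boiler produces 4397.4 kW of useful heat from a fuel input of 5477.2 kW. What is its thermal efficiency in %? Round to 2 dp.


eta = (4397.4/5477.2)*100 = 80.29 %

80.29 %


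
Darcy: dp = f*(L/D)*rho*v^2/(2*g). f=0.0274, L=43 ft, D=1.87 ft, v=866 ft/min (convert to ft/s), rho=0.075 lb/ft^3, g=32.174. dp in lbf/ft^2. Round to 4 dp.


v_fps = 866/60 = 14.4333 ft/s
dp = 0.0274*(43/1.87)*0.075*14.4333^2/(2*32.174) = 0.1530 lbf/ft^2

0.1530 lbf/ft^2


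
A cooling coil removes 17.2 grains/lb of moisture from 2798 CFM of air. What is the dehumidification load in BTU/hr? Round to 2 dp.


Q = 0.68 * 2798 * 17.2 = 32725.41 BTU/hr

32725.41 BTU/hr


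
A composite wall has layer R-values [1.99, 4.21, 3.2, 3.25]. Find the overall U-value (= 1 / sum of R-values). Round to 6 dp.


R_total = 1.99 + 4.21 + 3.2 + 3.25 = 12.65
U = 1/12.65 = 0.079051

0.079051


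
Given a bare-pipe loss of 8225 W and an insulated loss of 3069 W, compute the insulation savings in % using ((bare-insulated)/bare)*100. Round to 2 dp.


Savings = ((8225-3069)/8225)*100 = 62.69 %

62.69 %


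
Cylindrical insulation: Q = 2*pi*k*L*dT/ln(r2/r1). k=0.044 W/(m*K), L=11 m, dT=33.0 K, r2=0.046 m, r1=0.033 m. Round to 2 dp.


Q = 2*pi*0.044*11*33.0/ln(0.046/0.033) = 302.15 W

302.15 W


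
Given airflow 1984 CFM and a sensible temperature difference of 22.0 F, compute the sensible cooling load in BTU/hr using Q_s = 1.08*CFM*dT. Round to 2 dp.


Q = 1.08 * 1984 * 22.0 = 47139.84 BTU/hr

47139.84 BTU/hr
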